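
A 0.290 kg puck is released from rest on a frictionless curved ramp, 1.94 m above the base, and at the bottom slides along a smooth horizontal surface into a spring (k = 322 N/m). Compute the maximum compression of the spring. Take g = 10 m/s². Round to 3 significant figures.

x = 0.187 m

At max compression the puck is momentarily at rest: mgh = ½kx²
x = √(2mgh/k) = √(2 × 0.290 × 10 × 1.94 / 322) = 0.1869 m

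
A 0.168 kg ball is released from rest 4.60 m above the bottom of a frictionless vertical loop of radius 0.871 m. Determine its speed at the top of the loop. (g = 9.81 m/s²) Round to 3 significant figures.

Energy conservation: mgh = ½mv_top² + mg(2r)
v_top² = 2g(h − 2r) = 2(9.81)(4.60 − 1.742) = 56.07
v_top = 7.488 m/s

v = 7.49 m/s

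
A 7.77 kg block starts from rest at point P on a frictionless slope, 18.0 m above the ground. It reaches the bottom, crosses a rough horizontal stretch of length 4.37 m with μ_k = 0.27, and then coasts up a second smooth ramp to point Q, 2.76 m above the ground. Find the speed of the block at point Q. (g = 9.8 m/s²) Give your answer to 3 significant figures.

v = 16.6 m/s

Energy at P: mgh₁ = (7.77)(9.8)(18.0) = 1370.6 J
Friction loss: W_f = μ_k mg d = 89.84 J
At Q: ½mv² + mgh₂ = mgh₁ − W_f
½mv² = 1370.6 − 89.84 − 210.16 = 1070.6 J
v = √(2 × 1070.6/7.77) = 16.60 m/s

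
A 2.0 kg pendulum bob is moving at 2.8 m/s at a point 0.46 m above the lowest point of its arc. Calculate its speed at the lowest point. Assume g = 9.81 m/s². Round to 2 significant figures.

Mechanical energy is conserved (no friction): ½mv₀² + mgh = ½mv²
v² = v₀² + 2gh = (2.8)² + 2(9.81)(0.46) = 16.865
v = √16.865 = 4.107 m/s

v = 4.1 m/s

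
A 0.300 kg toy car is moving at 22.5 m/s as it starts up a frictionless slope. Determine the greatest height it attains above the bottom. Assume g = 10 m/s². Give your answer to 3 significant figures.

By energy conservation, ½mv² = mgh
h = v²/(2g) = 22.5²/(2 × 10) = 25.31 m

h = 25.3 m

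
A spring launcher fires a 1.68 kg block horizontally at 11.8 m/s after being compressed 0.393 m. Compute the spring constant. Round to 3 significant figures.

k = 1510 N/m

Energy stored in the spring equals the launch KE: ½kx² = ½mv²
k = mv²/x² = (1.68)(11.8)²/(0.393)² = 1515 N/m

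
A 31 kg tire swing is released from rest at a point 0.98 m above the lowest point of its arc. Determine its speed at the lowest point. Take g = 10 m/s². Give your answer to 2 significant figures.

v = 4.4 m/s

Equating total energy at the two states: mgh = ½mv²
v = √(2gh) = √(2 × 10 × 0.98) = √19.600 = 4.427 m/s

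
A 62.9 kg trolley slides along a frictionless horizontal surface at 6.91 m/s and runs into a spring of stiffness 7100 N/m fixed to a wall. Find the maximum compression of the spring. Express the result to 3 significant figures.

Conservation of energy between contact and max compression: ½mv² = ½kx²
x = v√(m/k) = 6.91 × √(62.9/7100) = 0.6504 m

x = 0.650 m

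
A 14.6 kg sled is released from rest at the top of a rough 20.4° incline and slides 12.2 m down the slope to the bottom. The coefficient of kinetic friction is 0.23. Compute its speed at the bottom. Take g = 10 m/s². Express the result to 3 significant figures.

Taking the bottom as reference, mgh = ½mv² + μ_k N L with h = L sinθ, N = mg cosθ:
mgh = mgL sinθ = (14.6)(10)(12.2)sin20.4° = 620.88 J
W_f = μ_k mg cosθ · L = (0.23)(14.6)(10)cos20.4°·12.2 = 384.0 J
½mv² = 620.88 − 384.0 = 236.89 J
v = √(2 × 236.89/14.6) = 5.697 m/s

v = 5.70 m/s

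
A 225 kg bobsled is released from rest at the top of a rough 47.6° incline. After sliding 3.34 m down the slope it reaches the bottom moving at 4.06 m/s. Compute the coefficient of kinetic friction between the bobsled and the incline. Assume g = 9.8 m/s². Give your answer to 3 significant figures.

μ_k = 0.722

Energy balance down the incline: mg L sinθ − ½mv² = μ_k (mg cosθ) L
mgL sinθ = 5438.5 J; ½mv² = 1854.4 J
W_f = 5438.5 − 1854.4 = 3584 J
μ_k = W_f/(mg cosθ · L) = 3584/(1487 × 3.34) = 0.7217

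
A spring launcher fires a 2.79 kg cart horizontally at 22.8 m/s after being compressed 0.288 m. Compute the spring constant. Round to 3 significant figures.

Spring PE at full compression equals KE at release: ½kx² = ½mv²
k = mv²/x² = (2.79)(22.8)²/(0.288)² = 17486 N/m

k = 17500 N/m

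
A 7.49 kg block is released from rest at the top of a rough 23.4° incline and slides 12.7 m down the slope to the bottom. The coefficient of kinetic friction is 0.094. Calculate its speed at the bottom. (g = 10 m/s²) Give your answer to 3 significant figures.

Taking the bottom as reference, mgh = ½mv² + μ_k N L with h = L sinθ, N = mg cosθ:
mgh = mgL sinθ = (7.49)(10)(12.7)sin23.4° = 377.78 J
W_f = μ_k mg cosθ · L = (0.094)(7.49)(10)cos23.4°·12.7 = 82.06 J
½mv² = 377.78 − 82.06 = 295.72 J
v = √(2 × 295.72/7.49) = 8.886 m/s

v = 8.89 m/s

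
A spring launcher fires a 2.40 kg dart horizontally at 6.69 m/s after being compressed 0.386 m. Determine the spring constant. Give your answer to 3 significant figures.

k = 721 N/m

Spring PE at full compression equals KE at release: ½kx² = ½mv²
k = mv²/x² = (2.40)(6.69)²/(0.386)² = 720.9 N/m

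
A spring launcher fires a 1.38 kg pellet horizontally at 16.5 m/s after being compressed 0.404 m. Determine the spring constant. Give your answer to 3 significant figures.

k = 2300 N/m

½kx² = ½mv²
k = mv²/x² = (1.38)(16.5)²/(0.404)² = 2302 N/m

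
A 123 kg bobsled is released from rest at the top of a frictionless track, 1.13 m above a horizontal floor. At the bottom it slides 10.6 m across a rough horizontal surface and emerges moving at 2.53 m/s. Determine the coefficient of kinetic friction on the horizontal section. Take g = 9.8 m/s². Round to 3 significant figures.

Applying the work–energy principle:
mgh = ½mv² + μ_k m g d
mgh = 1362.1 J; ½mv² = 393.66 J
W_f = 1362.1 − 393.66 = 968.4 J
μ_k = W_f/(mg·d) = 968.4/(1205 × 10.6) = 0.07579

μ_k = 0.0758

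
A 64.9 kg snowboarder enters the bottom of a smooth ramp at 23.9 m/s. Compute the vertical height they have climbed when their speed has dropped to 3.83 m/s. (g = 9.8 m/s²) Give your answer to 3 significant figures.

h = 28.4 m

Conservation of energy: ½mv₁² = ½mv₂² + mgh
h = (v₁² − v₂²)/(2g) = (23.9² − 3.83²)/(2 × 9.8) = 28.39 m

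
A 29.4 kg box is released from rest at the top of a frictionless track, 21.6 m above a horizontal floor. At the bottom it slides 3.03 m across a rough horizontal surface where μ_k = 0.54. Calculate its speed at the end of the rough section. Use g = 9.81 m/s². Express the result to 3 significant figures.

v = 19.8 m/s

Applying the work–energy principle:
mgh = ½mv² + μ_k m g d
W_f = μ_k mg d = (0.54)(29.4)(9.81)(3.03) = 471.9 J
½mv² = mgh − W_f = 6229.7 − 471.9 = 5757.8 J
v = √(2 × 5757.8/29.4) = 19.79 m/s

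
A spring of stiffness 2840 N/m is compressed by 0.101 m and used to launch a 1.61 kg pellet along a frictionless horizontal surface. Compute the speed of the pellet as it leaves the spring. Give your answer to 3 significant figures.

Spring PE converts entirely to kinetic energy: ½kx² = ½mv²
v = x√(k/m) = 0.101 × √(2840/1.61) = 4.242 m/s

v = 4.24 m/s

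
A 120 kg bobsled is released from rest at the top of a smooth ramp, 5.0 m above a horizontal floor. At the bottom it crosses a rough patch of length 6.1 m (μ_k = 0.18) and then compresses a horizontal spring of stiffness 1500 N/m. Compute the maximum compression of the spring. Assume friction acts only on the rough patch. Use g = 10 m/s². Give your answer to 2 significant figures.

Initial energy: E₁ = mgh = (120)(10)(5.0) = 6000.0 J
Friction removes W_f = μ_k mg d = (0.18)(120)(10)(6.1) = 1318 J
Energy reaching the spring: E = 6000.0 − 1318 = 4682.4 J
At max compression ½kx² = E ⇒ x = √(2E/k) = √(2 × 4682.4/1500) = 2.499 m

x = 2.5 m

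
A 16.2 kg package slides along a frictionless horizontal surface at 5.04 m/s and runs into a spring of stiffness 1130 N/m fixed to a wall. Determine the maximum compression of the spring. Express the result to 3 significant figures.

At max compression the package is momentarily at rest: ½mv² = ½kx²
x = v√(m/k) = 5.04 × √(16.2/1130) = 0.6035 m

x = 0.603 m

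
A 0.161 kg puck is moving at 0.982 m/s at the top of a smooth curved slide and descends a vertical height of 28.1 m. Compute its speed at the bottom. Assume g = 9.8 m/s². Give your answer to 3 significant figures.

v = 23.5 m/s

Mechanical energy is conserved (no friction): ½mv₀² + mgh = ½mv²
v² = v₀² + 2gh = (0.982)² + 2(9.8)(28.1) = 551.72
v = √551.72 = 23.49 m/s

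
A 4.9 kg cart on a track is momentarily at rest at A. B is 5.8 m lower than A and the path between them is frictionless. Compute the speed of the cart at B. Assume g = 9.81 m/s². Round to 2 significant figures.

By conservation of mechanical energy, mgh = ½mv²
The mass cancels from both sides.
v = √(2gh) = √(2 × 9.81 × 5.8) = √113.80 = 10.67 m/s

v = 11 m/s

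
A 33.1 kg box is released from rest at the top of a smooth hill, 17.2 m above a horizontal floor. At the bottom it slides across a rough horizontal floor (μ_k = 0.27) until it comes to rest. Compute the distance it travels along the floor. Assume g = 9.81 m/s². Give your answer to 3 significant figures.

d = 63.7 m

Energy at the top = energy at the end + work done against friction:
At rest all PE has been dissipated by friction: mgh = μ_k m g d
d = h/μ_k = 17.2/0.27 = 63.70 m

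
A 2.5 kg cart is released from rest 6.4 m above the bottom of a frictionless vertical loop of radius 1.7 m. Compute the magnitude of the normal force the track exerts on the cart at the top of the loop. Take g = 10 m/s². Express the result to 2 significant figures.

Energy from release to top (height 2r): mgh = ½mv_top² + mg(2r)
v_top² = 2g(h − 2r) = 2(10)(6.4 − 3.400) = 60.000 m²/s²
At the top, both N and weight point toward the centre: N + mg = mv_top²/r
N = m(v_top²/r − g) = 2.5(60.000/1.7 − 10) = 63.24 N

N = 63 N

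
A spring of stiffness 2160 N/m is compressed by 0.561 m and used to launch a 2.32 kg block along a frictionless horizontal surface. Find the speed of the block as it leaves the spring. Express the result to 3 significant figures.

v = 17.1 m/s

Conservation of energy: ½kx² = ½mv²
v = x√(k/m) = 0.561 × √(2160/2.32) = 17.12 m/s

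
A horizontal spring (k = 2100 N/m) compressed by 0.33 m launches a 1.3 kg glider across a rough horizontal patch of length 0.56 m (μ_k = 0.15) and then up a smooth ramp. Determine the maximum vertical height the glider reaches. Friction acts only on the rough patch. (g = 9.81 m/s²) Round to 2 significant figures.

h = 8.9 m

Spring energy: E₀ = ½kx² = ½(2100)(0.33)² = 114.34 J
Friction: W_f = μ_k mg d = (0.15)(1.3)(9.81)(0.56) = 1.071 J
Energy at base of ramp: E = 114.34 − 1.071 = 113.27 J
At max height all remaining energy is PE: mgh = E ⇒ h = E/(mg) = 113.27/(1.3 × 9.81) = 8.882 m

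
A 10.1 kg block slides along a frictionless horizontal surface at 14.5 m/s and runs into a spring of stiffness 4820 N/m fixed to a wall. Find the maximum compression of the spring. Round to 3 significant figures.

x = 0.664 m

All KE is stored as spring PE at maximum compression: ½mv² = ½kx²
x = v√(m/k) = 14.5 × √(10.1/4820) = 0.6638 m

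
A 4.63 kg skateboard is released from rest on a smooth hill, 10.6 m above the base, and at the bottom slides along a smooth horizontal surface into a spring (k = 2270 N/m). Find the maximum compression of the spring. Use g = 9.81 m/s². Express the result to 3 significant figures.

x = 0.651 m

At max compression the skateboard is momentarily at rest: mgh = ½kx²
x = √(2mgh/k) = √(2 × 4.63 × 9.81 × 10.6 / 2270) = 0.6513 m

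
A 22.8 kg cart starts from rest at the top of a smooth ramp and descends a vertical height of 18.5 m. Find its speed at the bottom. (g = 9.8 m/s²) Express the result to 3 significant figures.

By conservation of mechanical energy, mgh = ½mv²
v = √(2gh) = √(2 × 9.8 × 18.5) = √362.60 = 19.04 m/s

v = 19.0 m/s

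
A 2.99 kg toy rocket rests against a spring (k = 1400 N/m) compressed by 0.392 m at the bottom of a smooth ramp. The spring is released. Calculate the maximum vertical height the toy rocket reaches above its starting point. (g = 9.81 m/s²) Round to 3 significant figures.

At maximum height the toy rocket is at rest, so ½kx² = mgh
h = kx²/(2mg) = (1400)(0.392)²/(2 × 2.99 × 9.81) = 3.667 m

h = 3.67 m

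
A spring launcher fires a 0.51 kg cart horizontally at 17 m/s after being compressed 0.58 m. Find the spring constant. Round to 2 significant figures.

k = 440 N/m

½kx² = ½mv²
k = mv²/x² = (0.51)(17)²/(0.58)² = 438.1 N/m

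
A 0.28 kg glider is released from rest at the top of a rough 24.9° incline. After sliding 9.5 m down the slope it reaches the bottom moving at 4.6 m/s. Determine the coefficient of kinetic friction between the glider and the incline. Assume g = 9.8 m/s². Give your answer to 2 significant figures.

μ_k = 0.34

Energy balance down the incline: mg L sinθ − ½mv² = μ_k (mg cosθ) L
mgL sinθ = 10.976 J; ½mv² = 2.9624 J
W_f = 10.976 − 2.9624 = 8.013 J
μ_k = W_f/(mg cosθ · L) = 8.013/(2.489 × 9.5) = 0.3389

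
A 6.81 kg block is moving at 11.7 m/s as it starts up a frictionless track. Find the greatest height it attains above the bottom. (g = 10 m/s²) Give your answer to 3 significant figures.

Setting KE at the bottom equal to PE gained: ½mv² = mgh
h = v²/(2g) = 11.7²/(2 × 10) = 6.844 m

h = 6.84 m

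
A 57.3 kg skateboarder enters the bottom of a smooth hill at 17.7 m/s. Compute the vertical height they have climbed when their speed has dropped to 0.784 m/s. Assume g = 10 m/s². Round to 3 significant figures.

Conservation of energy: ½mv₁² = ½mv₂² + mgh
h = (v₁² − v₂²)/(2g) = (17.7² − 0.784²)/(2 × 10) = 15.63 m

h = 15.6 m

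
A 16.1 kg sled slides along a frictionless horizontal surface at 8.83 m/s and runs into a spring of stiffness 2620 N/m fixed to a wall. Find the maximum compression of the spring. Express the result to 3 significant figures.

x = 0.692 m

All KE is stored as spring PE at maximum compression: ½mv² = ½kx²
x = v√(m/k) = 8.83 × √(16.1/2620) = 0.6922 m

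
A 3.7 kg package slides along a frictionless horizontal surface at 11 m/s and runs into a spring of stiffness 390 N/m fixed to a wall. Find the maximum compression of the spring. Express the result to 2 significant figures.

x = 1.1 m

All KE is stored as spring PE at maximum compression: ½mv² = ½kx²
x = v√(m/k) = 11 × √(3.7/390) = 1.071 m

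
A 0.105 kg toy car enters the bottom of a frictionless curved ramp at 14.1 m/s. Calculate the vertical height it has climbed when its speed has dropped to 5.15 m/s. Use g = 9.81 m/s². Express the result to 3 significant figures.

h = 8.78 m

Conservation of energy: ½mv₁² = ½mv₂² + mgh
h = (v₁² − v₂²)/(2g) = (14.1² − 5.15²)/(2 × 9.81) = 8.781 m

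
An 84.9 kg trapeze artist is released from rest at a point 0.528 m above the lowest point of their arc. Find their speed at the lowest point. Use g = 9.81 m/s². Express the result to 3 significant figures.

v = 3.22 m/s

Mechanical energy is conserved (no friction): mgh = ½mv²
v = √(2gh) = √(2 × 9.81 × 0.528) = √10.359 = 3.219 m/s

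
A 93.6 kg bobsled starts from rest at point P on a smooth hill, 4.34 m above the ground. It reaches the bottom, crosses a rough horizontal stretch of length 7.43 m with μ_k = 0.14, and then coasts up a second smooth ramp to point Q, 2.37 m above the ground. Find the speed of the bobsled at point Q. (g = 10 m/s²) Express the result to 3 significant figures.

v = 4.31 m/s

Energy at P: mgh₁ = (93.6)(10)(4.34) = 4062.2 J
Friction loss: W_f = μ_k mg d = 973.6 J
At Q: ½mv² + mgh₂ = mgh₁ − W_f
½mv² = 4062.2 − 973.6 − 2218.3 = 870.29 J
v = √(2 × 870.29/93.6) = 4.312 m/s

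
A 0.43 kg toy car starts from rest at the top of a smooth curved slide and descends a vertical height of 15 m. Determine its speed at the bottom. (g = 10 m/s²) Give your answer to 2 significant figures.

Mechanical energy is conserved (no friction): mgh = ½mv²
The mass cancels from both sides.
v = √(2gh) = √(2 × 10 × 15) = √300.00 = 17.32 m/s

v = 17 m/s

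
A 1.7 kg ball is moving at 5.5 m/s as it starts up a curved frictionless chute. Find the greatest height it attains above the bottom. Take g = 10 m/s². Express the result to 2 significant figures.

h = 1.5 m

Setting KE at the bottom equal to PE gained: ½mv² = mgh
h = v²/(2g) = 5.5²/(2 × 10) = 1.512 m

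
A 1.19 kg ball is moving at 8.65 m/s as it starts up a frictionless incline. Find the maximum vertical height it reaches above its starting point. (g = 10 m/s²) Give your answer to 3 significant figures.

h = 3.74 m

By energy conservation, ½mv² = mgh
h = v²/(2g) = 8.65²/(2 × 10) = 3.741 m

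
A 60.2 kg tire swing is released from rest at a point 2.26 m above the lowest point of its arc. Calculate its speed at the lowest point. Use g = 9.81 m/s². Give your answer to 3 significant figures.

Energy conservation between the two points: mgh = ½mv²
v = √(2gh) = √(2 × 9.81 × 2.26) = √44.341 = 6.659 m/s

v = 6.66 m/s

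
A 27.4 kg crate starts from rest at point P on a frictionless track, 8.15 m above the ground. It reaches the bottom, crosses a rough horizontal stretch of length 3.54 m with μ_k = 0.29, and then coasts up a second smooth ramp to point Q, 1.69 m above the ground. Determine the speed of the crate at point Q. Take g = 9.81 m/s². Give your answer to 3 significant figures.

Energy at P: mgh₁ = (27.4)(9.81)(8.15) = 2190.7 J
Friction loss: W_f = μ_k mg d = 275.9 J
At Q: ½mv² + mgh₂ = mgh₁ − W_f
½mv² = 2190.7 − 275.9 − 454.26 = 1460.5 J
v = √(2 × 1460.5/27.4) = 10.32 m/s

v = 10.3 m/s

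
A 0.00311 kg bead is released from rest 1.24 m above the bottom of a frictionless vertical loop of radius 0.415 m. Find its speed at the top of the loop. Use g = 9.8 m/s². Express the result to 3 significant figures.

Energy conservation: mgh = ½mv_top² + mg(2r)
v_top² = 2g(h − 2r) = 2(9.8)(1.24 − 0.8300) = 8.036
v_top = 2.835 m/s

v = 2.83 m/s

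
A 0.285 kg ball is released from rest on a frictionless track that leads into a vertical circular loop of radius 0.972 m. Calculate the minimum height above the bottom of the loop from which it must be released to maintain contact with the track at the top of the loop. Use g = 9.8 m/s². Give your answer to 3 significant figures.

h = 2.43 m

At the top, for minimum speed gravity alone supplies the centripetal force: mg = mv_top²/r ⇒ v_top² = gr = 9.526 m²/s²
Energy conservation from release height h to the top (height 2r): mgh = ½mv_top² + mg(2r)
h = v_top²/(2g) + 2r = r/2 + 2r = 5r/2 = 2.430 m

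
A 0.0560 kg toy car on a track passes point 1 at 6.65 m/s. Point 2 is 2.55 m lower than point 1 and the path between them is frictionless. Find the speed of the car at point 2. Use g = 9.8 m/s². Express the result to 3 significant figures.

Energy conservation between the two points: ½mv₀² + mgh = ½mv²
v² = v₀² + 2gh = (6.65)² + 2(9.8)(2.55) = 94.203
v = √94.203 = 9.706 m/s

v = 9.71 m/s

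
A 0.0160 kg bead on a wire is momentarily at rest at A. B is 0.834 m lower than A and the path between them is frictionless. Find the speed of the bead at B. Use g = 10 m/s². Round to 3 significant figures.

v = 4.08 m/s

Mechanical energy is conserved (no friction): mgh = ½mv²
v = √(2gh) = √(2 × 10 × 0.834) = √16.680 = 4.084 m/s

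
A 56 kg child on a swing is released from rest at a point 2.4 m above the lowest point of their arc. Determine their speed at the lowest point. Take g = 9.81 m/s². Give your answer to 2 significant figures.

Equating total energy at the two states: mgh = ½mv²
v = √(2gh) = √(2 × 9.81 × 2.4) = √47.088 = 6.862 m/s

v = 6.9 m/s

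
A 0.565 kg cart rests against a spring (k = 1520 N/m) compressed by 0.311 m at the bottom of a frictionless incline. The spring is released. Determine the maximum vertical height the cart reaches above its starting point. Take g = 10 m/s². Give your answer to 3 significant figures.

h = 13.0 m

All spring PE becomes gravitational PE at the highest point: ½kx² = mgh
h = kx²/(2mg) = (1520)(0.311)²/(2 × 0.565 × 10) = 13.01 m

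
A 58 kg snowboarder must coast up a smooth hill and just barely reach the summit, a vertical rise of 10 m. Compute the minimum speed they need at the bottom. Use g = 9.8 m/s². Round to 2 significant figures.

At the top they are momentarily at rest, so all KE converts to PE: ½mv² = mgh
v = √(2gh) = √(2 × 9.8 × 10) = 14.00 m/s

v = 14 m/s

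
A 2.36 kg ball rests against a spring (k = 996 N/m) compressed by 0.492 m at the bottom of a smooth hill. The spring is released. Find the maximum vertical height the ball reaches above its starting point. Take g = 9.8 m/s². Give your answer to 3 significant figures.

All spring PE becomes gravitational PE at the highest point: ½kx² = mgh
h = kx²/(2mg) = (996)(0.492)²/(2 × 2.36 × 9.8) = 5.212 m

h = 5.21 m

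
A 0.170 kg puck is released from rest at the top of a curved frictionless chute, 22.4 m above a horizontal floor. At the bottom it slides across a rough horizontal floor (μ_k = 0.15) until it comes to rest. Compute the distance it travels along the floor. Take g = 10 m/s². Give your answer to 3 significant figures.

Energy at the top = energy at the end + work done against friction:
At rest all PE has been dissipated by friction: mgh = μ_k m g d
d = h/μ_k = 22.4/0.15 = 149.3 m

d = 149 m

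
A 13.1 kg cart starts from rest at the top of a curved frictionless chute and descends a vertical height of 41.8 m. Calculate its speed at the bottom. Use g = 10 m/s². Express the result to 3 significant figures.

By conservation of mechanical energy, mgh = ½mv²
v = √(2gh) = √(2 × 10 × 41.8) = √836.00 = 28.91 m/s

v = 28.9 m/s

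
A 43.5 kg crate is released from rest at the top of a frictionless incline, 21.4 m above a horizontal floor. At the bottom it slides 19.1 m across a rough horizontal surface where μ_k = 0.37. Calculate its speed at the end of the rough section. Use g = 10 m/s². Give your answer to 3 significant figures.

Energy at the top = energy at the end + work done against friction:
mgh = ½mv² + μ_k m g d
W_f = μ_k mg d = (0.37)(43.5)(10)(19.1) = 3074 J
½mv² = mgh − W_f = 9309.0 − 3074 = 6234.9 J
v = √(2 × 6234.9/43.5) = 16.93 m/s

v = 16.9 m/s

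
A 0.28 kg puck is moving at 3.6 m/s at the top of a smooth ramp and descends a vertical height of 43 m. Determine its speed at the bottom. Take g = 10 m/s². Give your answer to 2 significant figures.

v = 30 m/s

Energy conservation between the two points: ½mv₀² + mgh = ½mv²
The mass cancels from both sides.
v² = v₀² + 2gh = (3.6)² + 2(10)(43) = 872.96
v = √872.96 = 29.55 m/s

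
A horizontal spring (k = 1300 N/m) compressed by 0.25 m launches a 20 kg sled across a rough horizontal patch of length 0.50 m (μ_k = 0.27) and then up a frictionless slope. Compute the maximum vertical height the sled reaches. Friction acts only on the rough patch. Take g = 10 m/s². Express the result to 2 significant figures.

h = 0.068 m

Spring energy: E₀ = ½kx² = ½(1300)(0.25)² = 40.625 J
Friction: W_f = μ_k mg d = (0.27)(20)(10)(0.50) = 27.00 J
Energy at base of ramp: E = 40.625 − 27.00 = 13.625 J
At max height all remaining energy is PE: mgh = E ⇒ h = E/(mg) = 13.625/(20 × 10) = 0.06813 m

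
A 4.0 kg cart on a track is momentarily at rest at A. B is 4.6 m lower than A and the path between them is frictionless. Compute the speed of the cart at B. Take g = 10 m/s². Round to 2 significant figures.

v = 9.6 m/s

By conservation of mechanical energy, mgh = ½mv²
v = √(2gh) = √(2 × 10 × 4.6) = √92.000 = 9.592 m/s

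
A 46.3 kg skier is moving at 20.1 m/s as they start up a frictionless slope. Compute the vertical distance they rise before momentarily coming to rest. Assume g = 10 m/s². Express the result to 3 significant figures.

By energy conservation, ½mv² = mgh
h = v²/(2g) = 20.1²/(2 × 10) = 20.20 m

h = 20.2 m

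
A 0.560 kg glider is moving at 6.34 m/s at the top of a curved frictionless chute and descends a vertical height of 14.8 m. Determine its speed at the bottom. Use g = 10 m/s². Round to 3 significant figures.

v = 18.3 m/s

Equating total energy at the two states: ½mv₀² + mgh = ½mv²
v² = v₀² + 2gh = (6.34)² + 2(10)(14.8) = 336.20
v = √336.20 = 18.34 m/s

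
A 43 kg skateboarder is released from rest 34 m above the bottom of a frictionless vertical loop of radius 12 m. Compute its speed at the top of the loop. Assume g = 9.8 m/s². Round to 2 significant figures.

Energy conservation: mgh = ½mv_top² + mg(2r)
v_top² = 2g(h − 2r) = 2(9.8)(34 − 24.00) = 196.0
v_top = 14.00 m/s

v = 14 m/s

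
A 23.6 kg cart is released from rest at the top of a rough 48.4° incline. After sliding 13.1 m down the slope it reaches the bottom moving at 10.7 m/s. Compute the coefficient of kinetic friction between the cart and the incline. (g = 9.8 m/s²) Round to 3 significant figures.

mgh = ½mv² + μ_k (mg cosθ) L, with h = L sinθ
mgL sinθ = 2265.7 J; ½mv² = 1351.0 J
W_f = 2265.7 − 1351.0 = 914.7 J
μ_k = W_f/(mg cosθ · L) = 914.7/(153.6 × 13.1) = 0.4547

μ_k = 0.455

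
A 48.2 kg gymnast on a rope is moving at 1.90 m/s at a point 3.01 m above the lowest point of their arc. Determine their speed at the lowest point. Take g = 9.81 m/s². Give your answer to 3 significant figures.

Mechanical energy is conserved (no friction): ½mv₀² + mgh = ½mv²
The mass cancels from both sides.
v² = v₀² + 2gh = (1.90)² + 2(9.81)(3.01) = 62.666
v = √62.666 = 7.916 m/s

v = 7.92 m/s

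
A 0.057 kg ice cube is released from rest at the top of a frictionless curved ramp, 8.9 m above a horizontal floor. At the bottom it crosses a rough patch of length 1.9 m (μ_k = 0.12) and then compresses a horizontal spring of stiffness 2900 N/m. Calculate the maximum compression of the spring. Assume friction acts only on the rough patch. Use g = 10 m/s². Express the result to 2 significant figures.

x = 0.058 m

Initial energy: E₁ = mgh = (0.057)(10)(8.9) = 5.0730 J
Friction removes W_f = μ_k mg d = (0.12)(0.057)(10)(1.9) = 0.1300 J
Energy reaching the spring: E = 5.0730 − 0.1300 = 4.9430 J
At max compression ½kx² = E ⇒ x = √(2E/k) = √(2 × 4.9430/2900) = 0.05839 m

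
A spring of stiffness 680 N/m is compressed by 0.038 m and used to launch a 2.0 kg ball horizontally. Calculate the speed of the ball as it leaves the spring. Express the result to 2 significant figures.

Conservation of energy: ½kx² = ½mv²
v = x√(k/m) = 0.038 × √(680/2.0) = 0.7007 m/s

v = 0.70 m/s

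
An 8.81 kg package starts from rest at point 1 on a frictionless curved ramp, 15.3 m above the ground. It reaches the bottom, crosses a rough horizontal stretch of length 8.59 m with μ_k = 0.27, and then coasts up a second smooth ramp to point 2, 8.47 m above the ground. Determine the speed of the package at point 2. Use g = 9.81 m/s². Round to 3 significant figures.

v = 9.41 m/s

Energy at 1: mgh₁ = (8.81)(9.81)(15.3) = 1322.3 J
Friction loss: W_f = μ_k mg d = 200.4 J
At 2: ½mv² + mgh₂ = mgh₁ − W_f
½mv² = 1322.3 − 200.4 − 732.03 = 389.84 J
v = √(2 × 389.84/8.81) = 9.407 m/s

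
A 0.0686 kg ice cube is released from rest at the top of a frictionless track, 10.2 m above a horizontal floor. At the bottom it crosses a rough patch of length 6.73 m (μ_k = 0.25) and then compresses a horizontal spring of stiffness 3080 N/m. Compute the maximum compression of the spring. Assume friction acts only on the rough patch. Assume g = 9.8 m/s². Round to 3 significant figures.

Initial energy: E₁ = mgh = (0.0686)(9.8)(10.2) = 6.8573 J
Friction removes W_f = μ_k mg d = (0.25)(0.0686)(9.8)(6.73) = 1.131 J
Energy reaching the spring: E = 6.8573 − 1.131 = 5.7261 J
At max compression ½kx² = E ⇒ x = √(2E/k) = √(2 × 5.7261/3080) = 0.06098 m

x = 0.0610 m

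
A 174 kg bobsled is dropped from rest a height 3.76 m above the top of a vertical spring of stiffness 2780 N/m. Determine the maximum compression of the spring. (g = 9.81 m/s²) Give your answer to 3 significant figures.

x = 2.85 m

Take the reference level at the top of the uncompressed spring. At max compression the bobsled has fallen H + x and is momentarily at rest:
mg(H + x) = ½kx²
½(2780)x² − (174)(9.81)x − (174)(9.81)(3.76) = 0
1390x² − 1707x − 6418 = 0
x = [1707 + √(2.914e+06 + 3.5685e+07)]/(2 × 1390) = 2.849 m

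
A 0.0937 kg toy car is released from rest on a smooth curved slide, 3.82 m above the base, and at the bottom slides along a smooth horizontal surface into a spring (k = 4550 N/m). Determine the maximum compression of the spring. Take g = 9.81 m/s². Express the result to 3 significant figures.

x = 0.0393 m

Energy conservation (no friction) from release to max compression: mgh = ½kx²
x = √(2mgh/k) = √(2 × 0.0937 × 9.81 × 3.82 / 4550) = 0.03929 m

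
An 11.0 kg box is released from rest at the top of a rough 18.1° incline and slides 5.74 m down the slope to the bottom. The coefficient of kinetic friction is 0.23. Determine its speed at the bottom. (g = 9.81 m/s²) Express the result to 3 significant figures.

Taking the bottom as reference, mgh = ½mv² + μ_k N L with h = L sinθ, N = mg cosθ:
mgh = mgL sinθ = (11.0)(9.81)(5.74)sin18.1° = 192.43 J
W_f = μ_k mg cosθ · L = (0.23)(11.0)(9.81)cos18.1°·5.74 = 135.4 J
½mv² = 192.43 − 135.4 = 57.021 J
v = √(2 × 57.021/11.0) = 3.220 m/s

v = 3.22 m/s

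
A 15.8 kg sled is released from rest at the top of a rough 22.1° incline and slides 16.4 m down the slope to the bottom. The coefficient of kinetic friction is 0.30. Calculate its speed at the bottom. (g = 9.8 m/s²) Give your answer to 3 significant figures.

Taking the bottom as reference, mgh = ½mv² + μ_k N L with h = L sinθ, N = mg cosθ:
mgh = mgL sinθ = (15.8)(9.8)(16.4)sin22.1° = 955.37 J
W_f = μ_k mg cosθ · L = (0.30)(15.8)(9.8)cos22.1°·16.4 = 705.8 J
½mv² = 955.37 − 705.8 = 249.53 J
v = √(2 × 249.53/15.8) = 5.620 m/s

v = 5.62 m/s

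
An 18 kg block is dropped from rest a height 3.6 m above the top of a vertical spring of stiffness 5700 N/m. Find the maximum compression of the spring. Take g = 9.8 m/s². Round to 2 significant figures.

x = 0.50 m

Take the reference level at the top of the uncompressed spring. At max compression the block has fallen H + x and is momentarily at rest:
mg(H + x) = ½kx²
½(5700)x² − (18)(9.8)x − (18)(9.8)(3.6) = 0
2850x² − 176.4x − 635.0 = 0
x = [176.4 + √(31117 + 7.2395e+06)]/(2 × 2850) = 0.5040 m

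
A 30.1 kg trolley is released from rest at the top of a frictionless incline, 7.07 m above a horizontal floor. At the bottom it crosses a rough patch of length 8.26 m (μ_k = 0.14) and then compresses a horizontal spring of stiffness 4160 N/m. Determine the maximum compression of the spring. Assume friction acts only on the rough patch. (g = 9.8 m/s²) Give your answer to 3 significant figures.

Initial energy: E₁ = mgh = (30.1)(9.8)(7.07) = 2085.5 J
Friction removes W_f = μ_k mg d = (0.14)(30.1)(9.8)(8.26) = 341.1 J
Energy reaching the spring: E = 2085.5 − 341.1 = 1744.4 J
At max compression ½kx² = E ⇒ x = √(2E/k) = √(2 × 1744.4/4160) = 0.9158 m

x = 0.916 m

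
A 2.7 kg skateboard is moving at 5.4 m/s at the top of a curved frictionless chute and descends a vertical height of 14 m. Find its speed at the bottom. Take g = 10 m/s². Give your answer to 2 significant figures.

By conservation of mechanical energy, ½mv₀² + mgh = ½mv²
v² = v₀² + 2gh = (5.4)² + 2(10)(14) = 309.16
v = √309.16 = 17.58 m/s

v = 18 m/s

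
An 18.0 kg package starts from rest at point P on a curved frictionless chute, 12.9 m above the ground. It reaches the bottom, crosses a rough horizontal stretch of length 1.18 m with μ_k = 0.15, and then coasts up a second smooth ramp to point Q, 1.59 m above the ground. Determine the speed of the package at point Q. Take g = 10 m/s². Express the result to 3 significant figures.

Energy at P: mgh₁ = (18.0)(10)(12.9) = 2322.0 J
Friction loss: W_f = μ_k mg d = 31.86 J
At Q: ½mv² + mgh₂ = mgh₁ − W_f
½mv² = 2322.0 − 31.86 − 286.20 = 2003.9 J
v = √(2 × 2003.9/18.0) = 14.92 m/s

v = 14.9 m/s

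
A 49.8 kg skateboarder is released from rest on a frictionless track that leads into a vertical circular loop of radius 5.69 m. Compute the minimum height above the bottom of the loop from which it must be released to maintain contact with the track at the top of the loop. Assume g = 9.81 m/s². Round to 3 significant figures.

h = 14.2 m

At the top, for minimum speed gravity alone supplies the centripetal force: mg = mv_top²/r ⇒ v_top² = gr = 55.82 m²/s²
Energy conservation from release height h to the top (height 2r): mgh = ½mv_top² + mg(2r)
h = v_top²/(2g) + 2r = r/2 + 2r = 5r/2 = 14.23 m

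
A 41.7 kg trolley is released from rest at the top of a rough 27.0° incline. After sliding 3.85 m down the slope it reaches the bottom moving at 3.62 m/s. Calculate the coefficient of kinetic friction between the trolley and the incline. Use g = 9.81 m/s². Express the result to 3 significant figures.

μ_k = 0.315

The energy dissipated by friction is the PE lost minus the KE gained:
mgL sinθ = 715.01 J; ½mv² = 273.23 J
W_f = 715.01 − 273.23 = 441.8 J
μ_k = W_f/(mg cosθ · L) = 441.8/(364.5 × 3.85) = 0.3148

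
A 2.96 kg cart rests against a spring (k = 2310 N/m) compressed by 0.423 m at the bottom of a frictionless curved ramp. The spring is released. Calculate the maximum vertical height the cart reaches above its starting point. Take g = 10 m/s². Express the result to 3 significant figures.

h = 6.98 m

Energy conservation from release to the highest point: ½kx² = mgh
h = kx²/(2mg) = (2310)(0.423)²/(2 × 2.96 × 10) = 6.982 m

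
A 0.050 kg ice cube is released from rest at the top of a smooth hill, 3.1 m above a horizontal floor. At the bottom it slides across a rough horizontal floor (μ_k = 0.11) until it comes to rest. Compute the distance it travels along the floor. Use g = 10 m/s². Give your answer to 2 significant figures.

d = 28 m

Applying the work–energy principle:
At rest all PE has been dissipated by friction: mgh = μ_k m g d
d = h/μ_k = 3.1/0.11 = 28.18 m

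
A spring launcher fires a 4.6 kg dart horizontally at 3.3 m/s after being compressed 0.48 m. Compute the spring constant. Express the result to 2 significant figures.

k = 220 N/m

½kx² = ½mv²
k = mv²/x² = (4.6)(3.3)²/(0.48)² = 217.4 N/m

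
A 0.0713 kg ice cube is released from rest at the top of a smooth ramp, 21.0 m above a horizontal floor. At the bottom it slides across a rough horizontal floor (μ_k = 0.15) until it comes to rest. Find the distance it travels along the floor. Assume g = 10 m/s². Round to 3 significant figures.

d = 140 m

Energy bookkeeping (friction removes W_f = μ_k N d):
At rest all PE has been dissipated by friction: mgh = μ_k m g d
d = h/μ_k = 21.0/0.15 = 140.0 m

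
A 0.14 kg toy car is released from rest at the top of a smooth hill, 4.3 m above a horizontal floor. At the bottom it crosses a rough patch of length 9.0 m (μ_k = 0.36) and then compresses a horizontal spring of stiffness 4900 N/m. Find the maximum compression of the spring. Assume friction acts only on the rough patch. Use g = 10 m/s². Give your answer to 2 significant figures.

x = 0.025 m

Initial energy: E₁ = mgh = (0.14)(10)(4.3) = 6.0200 J
Friction removes W_f = μ_k mg d = (0.36)(0.14)(10)(9.0) = 4.536 J
Energy reaching the spring: E = 6.0200 − 4.536 = 1.4840 J
At max compression ½kx² = E ⇒ x = √(2E/k) = √(2 × 1.4840/4900) = 0.02461 m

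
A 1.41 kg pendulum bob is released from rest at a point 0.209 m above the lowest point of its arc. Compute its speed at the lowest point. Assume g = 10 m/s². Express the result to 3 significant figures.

v = 2.04 m/s

Mechanical energy is conserved (no friction): mgh = ½mv²
v = √(2gh) = √(2 × 10 × 0.209) = √4.1800 = 2.045 m/s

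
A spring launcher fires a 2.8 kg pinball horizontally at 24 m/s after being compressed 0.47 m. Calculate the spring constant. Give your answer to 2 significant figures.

k = 7300 N/m

Energy stored in the spring equals the launch KE: ½kx² = ½mv²
k = mv²/x² = (2.8)(24)²/(0.47)² = 7301 N/m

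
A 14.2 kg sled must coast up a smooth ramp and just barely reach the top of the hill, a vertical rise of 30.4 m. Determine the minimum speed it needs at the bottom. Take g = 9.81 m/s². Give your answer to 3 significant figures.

At the top it is momentarily at rest, so all KE converts to PE: ½mv² = mgh
v = √(2gh) = √(2 × 9.81 × 30.4) = 24.42 m/s

v = 24.4 m/s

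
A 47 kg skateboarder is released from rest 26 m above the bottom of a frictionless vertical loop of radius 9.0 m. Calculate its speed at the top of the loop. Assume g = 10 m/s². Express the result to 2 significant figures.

v = 13 m/s

Energy conservation: mgh = ½mv_top² + mg(2r)
v_top² = 2g(h − 2r) = 2(10)(26 − 18.00) = 160.0
v_top = 12.65 m/s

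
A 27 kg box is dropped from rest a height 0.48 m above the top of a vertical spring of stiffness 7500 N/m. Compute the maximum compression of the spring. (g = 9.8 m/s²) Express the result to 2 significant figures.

Take the reference level at the top of the uncompressed spring. At max compression the box has fallen H + x and is momentarily at rest:
mg(H + x) = ½kx²
½(7500)x² − (27)(9.8)x − (27)(9.8)(0.48) = 0
3750x² − 264.6x − 127.0 = 0
x = [264.6 + √(70013 + 1.9051e+06)]/(2 × 3750) = 0.2227 m

x = 0.22 m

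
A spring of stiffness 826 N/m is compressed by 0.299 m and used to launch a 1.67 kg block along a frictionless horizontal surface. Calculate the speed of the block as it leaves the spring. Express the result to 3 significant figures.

Conservation of energy: ½kx² = ½mv²
v = x√(k/m) = 0.299 × √(826/1.67) = 6.650 m/s

v = 6.65 m/s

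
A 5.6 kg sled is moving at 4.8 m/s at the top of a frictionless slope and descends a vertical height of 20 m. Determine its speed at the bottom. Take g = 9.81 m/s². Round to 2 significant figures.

v = 20 m/s

Energy conservation between the two points: ½mv₀² + mgh = ½mv²
v² = v₀² + 2gh = (4.8)² + 2(9.81)(20) = 415.44
v = √415.44 = 20.38 m/s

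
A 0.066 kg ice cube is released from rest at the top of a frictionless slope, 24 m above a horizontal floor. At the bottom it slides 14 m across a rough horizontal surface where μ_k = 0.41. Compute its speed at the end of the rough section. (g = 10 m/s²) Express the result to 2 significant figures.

v = 19 m/s

Energy at the top = energy at the end + work done against friction:
mgh = ½mv² + μ_k m g d
W_f = μ_k mg d = (0.41)(0.066)(10)(14) = 3.788 J
½mv² = mgh − W_f = 15.840 − 3.788 = 12.052 J
v = √(2 × 12.052/0.066) = 19.11 m/s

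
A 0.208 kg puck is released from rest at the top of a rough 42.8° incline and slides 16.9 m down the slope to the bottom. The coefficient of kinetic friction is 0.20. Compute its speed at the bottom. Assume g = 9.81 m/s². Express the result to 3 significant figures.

v = 13.3 m/s

Taking the bottom as reference, mgh = ½mv² + μ_k N L with h = L sinθ, N = mg cosθ:
mgh = mgL sinθ = (0.208)(9.81)(16.9)sin42.8° = 23.430 J
W_f = μ_k mg cosθ · L = (0.20)(0.208)(9.81)cos42.8°·16.9 = 5.060 J
½mv² = 23.430 − 5.060 = 18.370 J
v = √(2 × 18.370/0.208) = 13.29 m/s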